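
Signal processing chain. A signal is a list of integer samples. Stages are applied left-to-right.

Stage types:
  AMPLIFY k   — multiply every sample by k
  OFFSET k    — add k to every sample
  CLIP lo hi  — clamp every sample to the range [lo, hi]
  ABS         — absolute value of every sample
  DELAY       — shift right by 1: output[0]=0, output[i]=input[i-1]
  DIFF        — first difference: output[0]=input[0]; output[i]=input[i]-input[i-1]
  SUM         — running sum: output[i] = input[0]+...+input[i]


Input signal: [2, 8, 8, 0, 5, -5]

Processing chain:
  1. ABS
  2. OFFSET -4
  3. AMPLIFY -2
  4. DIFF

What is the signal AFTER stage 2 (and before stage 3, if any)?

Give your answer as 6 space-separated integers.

Input: [2, 8, 8, 0, 5, -5]
Stage 1 (ABS): |2|=2, |8|=8, |8|=8, |0|=0, |5|=5, |-5|=5 -> [2, 8, 8, 0, 5, 5]
Stage 2 (OFFSET -4): 2+-4=-2, 8+-4=4, 8+-4=4, 0+-4=-4, 5+-4=1, 5+-4=1 -> [-2, 4, 4, -4, 1, 1]

Answer: -2 4 4 -4 1 1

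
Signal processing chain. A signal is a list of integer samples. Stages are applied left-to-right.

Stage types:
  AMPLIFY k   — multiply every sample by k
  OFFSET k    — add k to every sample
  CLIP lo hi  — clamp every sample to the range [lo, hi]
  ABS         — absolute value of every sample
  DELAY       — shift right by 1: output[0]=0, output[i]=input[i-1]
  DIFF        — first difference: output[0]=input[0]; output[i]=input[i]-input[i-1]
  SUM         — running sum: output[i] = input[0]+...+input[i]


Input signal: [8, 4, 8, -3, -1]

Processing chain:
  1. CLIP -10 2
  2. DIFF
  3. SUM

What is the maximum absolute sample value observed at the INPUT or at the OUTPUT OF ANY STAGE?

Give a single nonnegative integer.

Answer: 8

Derivation:
Input: [8, 4, 8, -3, -1] (max |s|=8)
Stage 1 (CLIP -10 2): clip(8,-10,2)=2, clip(4,-10,2)=2, clip(8,-10,2)=2, clip(-3,-10,2)=-3, clip(-1,-10,2)=-1 -> [2, 2, 2, -3, -1] (max |s|=3)
Stage 2 (DIFF): s[0]=2, 2-2=0, 2-2=0, -3-2=-5, -1--3=2 -> [2, 0, 0, -5, 2] (max |s|=5)
Stage 3 (SUM): sum[0..0]=2, sum[0..1]=2, sum[0..2]=2, sum[0..3]=-3, sum[0..4]=-1 -> [2, 2, 2, -3, -1] (max |s|=3)
Overall max amplitude: 8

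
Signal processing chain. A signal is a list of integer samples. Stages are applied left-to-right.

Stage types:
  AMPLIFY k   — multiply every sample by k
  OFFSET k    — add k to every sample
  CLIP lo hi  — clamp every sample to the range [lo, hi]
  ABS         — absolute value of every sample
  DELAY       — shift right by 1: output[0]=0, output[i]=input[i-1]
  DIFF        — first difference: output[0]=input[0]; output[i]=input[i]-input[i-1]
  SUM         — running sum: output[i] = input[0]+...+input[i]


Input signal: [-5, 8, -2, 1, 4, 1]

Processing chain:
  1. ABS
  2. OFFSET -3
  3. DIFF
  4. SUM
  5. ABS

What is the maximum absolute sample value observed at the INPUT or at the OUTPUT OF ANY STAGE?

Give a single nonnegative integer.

Input: [-5, 8, -2, 1, 4, 1] (max |s|=8)
Stage 1 (ABS): |-5|=5, |8|=8, |-2|=2, |1|=1, |4|=4, |1|=1 -> [5, 8, 2, 1, 4, 1] (max |s|=8)
Stage 2 (OFFSET -3): 5+-3=2, 8+-3=5, 2+-3=-1, 1+-3=-2, 4+-3=1, 1+-3=-2 -> [2, 5, -1, -2, 1, -2] (max |s|=5)
Stage 3 (DIFF): s[0]=2, 5-2=3, -1-5=-6, -2--1=-1, 1--2=3, -2-1=-3 -> [2, 3, -6, -1, 3, -3] (max |s|=6)
Stage 4 (SUM): sum[0..0]=2, sum[0..1]=5, sum[0..2]=-1, sum[0..3]=-2, sum[0..4]=1, sum[0..5]=-2 -> [2, 5, -1, -2, 1, -2] (max |s|=5)
Stage 5 (ABS): |2|=2, |5|=5, |-1|=1, |-2|=2, |1|=1, |-2|=2 -> [2, 5, 1, 2, 1, 2] (max |s|=5)
Overall max amplitude: 8

Answer: 8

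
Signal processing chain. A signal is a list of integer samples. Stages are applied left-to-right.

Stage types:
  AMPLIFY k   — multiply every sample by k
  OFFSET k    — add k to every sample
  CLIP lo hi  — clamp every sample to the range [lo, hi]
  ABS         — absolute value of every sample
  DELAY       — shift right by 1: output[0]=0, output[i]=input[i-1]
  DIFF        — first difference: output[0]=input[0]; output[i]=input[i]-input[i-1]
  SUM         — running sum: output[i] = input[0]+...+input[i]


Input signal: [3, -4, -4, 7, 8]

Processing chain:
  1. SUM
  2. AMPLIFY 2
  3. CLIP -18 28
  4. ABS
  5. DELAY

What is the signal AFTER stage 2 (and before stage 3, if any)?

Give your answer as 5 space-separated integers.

Input: [3, -4, -4, 7, 8]
Stage 1 (SUM): sum[0..0]=3, sum[0..1]=-1, sum[0..2]=-5, sum[0..3]=2, sum[0..4]=10 -> [3, -1, -5, 2, 10]
Stage 2 (AMPLIFY 2): 3*2=6, -1*2=-2, -5*2=-10, 2*2=4, 10*2=20 -> [6, -2, -10, 4, 20]

Answer: 6 -2 -10 4 20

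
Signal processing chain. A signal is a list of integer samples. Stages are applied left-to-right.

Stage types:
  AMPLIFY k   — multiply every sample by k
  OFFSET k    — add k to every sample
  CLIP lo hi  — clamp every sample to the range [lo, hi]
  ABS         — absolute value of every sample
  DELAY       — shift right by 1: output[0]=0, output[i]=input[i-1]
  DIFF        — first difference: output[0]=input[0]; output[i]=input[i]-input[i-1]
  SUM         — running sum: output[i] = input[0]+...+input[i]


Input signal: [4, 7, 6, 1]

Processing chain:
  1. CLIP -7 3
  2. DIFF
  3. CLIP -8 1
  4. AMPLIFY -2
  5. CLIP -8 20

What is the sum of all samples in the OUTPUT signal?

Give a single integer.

Input: [4, 7, 6, 1]
Stage 1 (CLIP -7 3): clip(4,-7,3)=3, clip(7,-7,3)=3, clip(6,-7,3)=3, clip(1,-7,3)=1 -> [3, 3, 3, 1]
Stage 2 (DIFF): s[0]=3, 3-3=0, 3-3=0, 1-3=-2 -> [3, 0, 0, -2]
Stage 3 (CLIP -8 1): clip(3,-8,1)=1, clip(0,-8,1)=0, clip(0,-8,1)=0, clip(-2,-8,1)=-2 -> [1, 0, 0, -2]
Stage 4 (AMPLIFY -2): 1*-2=-2, 0*-2=0, 0*-2=0, -2*-2=4 -> [-2, 0, 0, 4]
Stage 5 (CLIP -8 20): clip(-2,-8,20)=-2, clip(0,-8,20)=0, clip(0,-8,20)=0, clip(4,-8,20)=4 -> [-2, 0, 0, 4]
Output sum: 2

Answer: 2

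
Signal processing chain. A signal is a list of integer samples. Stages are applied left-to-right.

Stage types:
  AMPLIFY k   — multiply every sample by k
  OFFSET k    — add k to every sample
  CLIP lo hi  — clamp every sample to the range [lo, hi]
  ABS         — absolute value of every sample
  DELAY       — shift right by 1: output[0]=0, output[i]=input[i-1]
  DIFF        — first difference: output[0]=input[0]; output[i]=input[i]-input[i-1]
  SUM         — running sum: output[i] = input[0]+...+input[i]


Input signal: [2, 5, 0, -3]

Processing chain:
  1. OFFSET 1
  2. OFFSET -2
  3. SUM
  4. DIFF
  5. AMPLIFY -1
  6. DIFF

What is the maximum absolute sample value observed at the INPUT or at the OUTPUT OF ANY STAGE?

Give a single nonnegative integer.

Answer: 6

Derivation:
Input: [2, 5, 0, -3] (max |s|=5)
Stage 1 (OFFSET 1): 2+1=3, 5+1=6, 0+1=1, -3+1=-2 -> [3, 6, 1, -2] (max |s|=6)
Stage 2 (OFFSET -2): 3+-2=1, 6+-2=4, 1+-2=-1, -2+-2=-4 -> [1, 4, -1, -4] (max |s|=4)
Stage 3 (SUM): sum[0..0]=1, sum[0..1]=5, sum[0..2]=4, sum[0..3]=0 -> [1, 5, 4, 0] (max |s|=5)
Stage 4 (DIFF): s[0]=1, 5-1=4, 4-5=-1, 0-4=-4 -> [1, 4, -1, -4] (max |s|=4)
Stage 5 (AMPLIFY -1): 1*-1=-1, 4*-1=-4, -1*-1=1, -4*-1=4 -> [-1, -4, 1, 4] (max |s|=4)
Stage 6 (DIFF): s[0]=-1, -4--1=-3, 1--4=5, 4-1=3 -> [-1, -3, 5, 3] (max |s|=5)
Overall max amplitude: 6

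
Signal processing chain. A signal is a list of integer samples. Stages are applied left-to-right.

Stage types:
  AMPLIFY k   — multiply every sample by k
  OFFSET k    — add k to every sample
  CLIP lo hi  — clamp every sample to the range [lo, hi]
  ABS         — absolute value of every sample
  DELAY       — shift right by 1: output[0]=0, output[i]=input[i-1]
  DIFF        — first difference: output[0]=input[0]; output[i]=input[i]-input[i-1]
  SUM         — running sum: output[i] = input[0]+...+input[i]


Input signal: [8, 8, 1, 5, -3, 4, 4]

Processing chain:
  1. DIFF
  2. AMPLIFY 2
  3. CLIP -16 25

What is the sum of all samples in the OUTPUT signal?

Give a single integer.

Answer: 8

Derivation:
Input: [8, 8, 1, 5, -3, 4, 4]
Stage 1 (DIFF): s[0]=8, 8-8=0, 1-8=-7, 5-1=4, -3-5=-8, 4--3=7, 4-4=0 -> [8, 0, -7, 4, -8, 7, 0]
Stage 2 (AMPLIFY 2): 8*2=16, 0*2=0, -7*2=-14, 4*2=8, -8*2=-16, 7*2=14, 0*2=0 -> [16, 0, -14, 8, -16, 14, 0]
Stage 3 (CLIP -16 25): clip(16,-16,25)=16, clip(0,-16,25)=0, clip(-14,-16,25)=-14, clip(8,-16,25)=8, clip(-16,-16,25)=-16, clip(14,-16,25)=14, clip(0,-16,25)=0 -> [16, 0, -14, 8, -16, 14, 0]
Output sum: 8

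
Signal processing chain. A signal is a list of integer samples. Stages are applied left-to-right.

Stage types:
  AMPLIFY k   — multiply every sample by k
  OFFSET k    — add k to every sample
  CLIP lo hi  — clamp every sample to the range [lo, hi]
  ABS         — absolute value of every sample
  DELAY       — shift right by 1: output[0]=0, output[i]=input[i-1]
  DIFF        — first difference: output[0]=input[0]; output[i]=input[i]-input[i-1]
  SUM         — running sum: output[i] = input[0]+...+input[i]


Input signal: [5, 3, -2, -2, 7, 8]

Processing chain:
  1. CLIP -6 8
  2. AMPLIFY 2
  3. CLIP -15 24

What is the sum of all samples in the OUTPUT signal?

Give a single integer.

Answer: 38

Derivation:
Input: [5, 3, -2, -2, 7, 8]
Stage 1 (CLIP -6 8): clip(5,-6,8)=5, clip(3,-6,8)=3, clip(-2,-6,8)=-2, clip(-2,-6,8)=-2, clip(7,-6,8)=7, clip(8,-6,8)=8 -> [5, 3, -2, -2, 7, 8]
Stage 2 (AMPLIFY 2): 5*2=10, 3*2=6, -2*2=-4, -2*2=-4, 7*2=14, 8*2=16 -> [10, 6, -4, -4, 14, 16]
Stage 3 (CLIP -15 24): clip(10,-15,24)=10, clip(6,-15,24)=6, clip(-4,-15,24)=-4, clip(-4,-15,24)=-4, clip(14,-15,24)=14, clip(16,-15,24)=16 -> [10, 6, -4, -4, 14, 16]
Output sum: 38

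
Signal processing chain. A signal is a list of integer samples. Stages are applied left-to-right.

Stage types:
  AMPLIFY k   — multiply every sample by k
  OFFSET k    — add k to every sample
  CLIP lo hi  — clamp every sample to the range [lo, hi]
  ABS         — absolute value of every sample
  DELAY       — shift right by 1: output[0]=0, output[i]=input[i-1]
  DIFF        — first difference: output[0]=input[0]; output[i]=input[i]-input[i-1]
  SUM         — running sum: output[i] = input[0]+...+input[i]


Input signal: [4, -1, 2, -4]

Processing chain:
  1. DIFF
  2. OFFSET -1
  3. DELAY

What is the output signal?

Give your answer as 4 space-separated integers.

Answer: 0 3 -6 2

Derivation:
Input: [4, -1, 2, -4]
Stage 1 (DIFF): s[0]=4, -1-4=-5, 2--1=3, -4-2=-6 -> [4, -5, 3, -6]
Stage 2 (OFFSET -1): 4+-1=3, -5+-1=-6, 3+-1=2, -6+-1=-7 -> [3, -6, 2, -7]
Stage 3 (DELAY): [0, 3, -6, 2] = [0, 3, -6, 2] -> [0, 3, -6, 2]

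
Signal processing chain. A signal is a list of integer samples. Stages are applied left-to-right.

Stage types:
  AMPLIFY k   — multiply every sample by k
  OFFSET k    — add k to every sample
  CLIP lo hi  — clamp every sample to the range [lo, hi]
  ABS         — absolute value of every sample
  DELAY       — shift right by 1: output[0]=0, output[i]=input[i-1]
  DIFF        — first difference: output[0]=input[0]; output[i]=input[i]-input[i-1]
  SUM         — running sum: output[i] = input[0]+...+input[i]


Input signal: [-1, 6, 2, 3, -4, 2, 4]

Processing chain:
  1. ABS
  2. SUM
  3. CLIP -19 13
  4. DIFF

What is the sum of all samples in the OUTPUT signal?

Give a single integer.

Input: [-1, 6, 2, 3, -4, 2, 4]
Stage 1 (ABS): |-1|=1, |6|=6, |2|=2, |3|=3, |-4|=4, |2|=2, |4|=4 -> [1, 6, 2, 3, 4, 2, 4]
Stage 2 (SUM): sum[0..0]=1, sum[0..1]=7, sum[0..2]=9, sum[0..3]=12, sum[0..4]=16, sum[0..5]=18, sum[0..6]=22 -> [1, 7, 9, 12, 16, 18, 22]
Stage 3 (CLIP -19 13): clip(1,-19,13)=1, clip(7,-19,13)=7, clip(9,-19,13)=9, clip(12,-19,13)=12, clip(16,-19,13)=13, clip(18,-19,13)=13, clip(22,-19,13)=13 -> [1, 7, 9, 12, 13, 13, 13]
Stage 4 (DIFF): s[0]=1, 7-1=6, 9-7=2, 12-9=3, 13-12=1, 13-13=0, 13-13=0 -> [1, 6, 2, 3, 1, 0, 0]
Output sum: 13

Answer: 13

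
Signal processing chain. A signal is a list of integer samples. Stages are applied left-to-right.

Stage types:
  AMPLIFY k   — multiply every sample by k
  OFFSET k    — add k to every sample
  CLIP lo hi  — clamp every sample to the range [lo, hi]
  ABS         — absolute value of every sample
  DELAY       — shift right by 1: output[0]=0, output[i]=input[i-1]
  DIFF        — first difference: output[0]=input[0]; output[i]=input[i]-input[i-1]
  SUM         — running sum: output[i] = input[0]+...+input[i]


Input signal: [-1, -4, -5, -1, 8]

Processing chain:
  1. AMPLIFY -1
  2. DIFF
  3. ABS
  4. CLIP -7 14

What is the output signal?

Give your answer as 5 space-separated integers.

Input: [-1, -4, -5, -1, 8]
Stage 1 (AMPLIFY -1): -1*-1=1, -4*-1=4, -5*-1=5, -1*-1=1, 8*-1=-8 -> [1, 4, 5, 1, -8]
Stage 2 (DIFF): s[0]=1, 4-1=3, 5-4=1, 1-5=-4, -8-1=-9 -> [1, 3, 1, -4, -9]
Stage 3 (ABS): |1|=1, |3|=3, |1|=1, |-4|=4, |-9|=9 -> [1, 3, 1, 4, 9]
Stage 4 (CLIP -7 14): clip(1,-7,14)=1, clip(3,-7,14)=3, clip(1,-7,14)=1, clip(4,-7,14)=4, clip(9,-7,14)=9 -> [1, 3, 1, 4, 9]

Answer: 1 3 1 4 9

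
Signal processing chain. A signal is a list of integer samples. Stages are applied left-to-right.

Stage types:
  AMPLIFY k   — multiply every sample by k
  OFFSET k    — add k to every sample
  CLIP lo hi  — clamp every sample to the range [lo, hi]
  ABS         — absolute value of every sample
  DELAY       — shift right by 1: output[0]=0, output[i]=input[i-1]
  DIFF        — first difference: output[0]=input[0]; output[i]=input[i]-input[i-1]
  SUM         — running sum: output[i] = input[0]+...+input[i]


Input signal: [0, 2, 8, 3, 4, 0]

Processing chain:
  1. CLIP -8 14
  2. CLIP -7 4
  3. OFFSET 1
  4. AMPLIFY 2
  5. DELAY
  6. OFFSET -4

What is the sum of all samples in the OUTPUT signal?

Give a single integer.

Input: [0, 2, 8, 3, 4, 0]
Stage 1 (CLIP -8 14): clip(0,-8,14)=0, clip(2,-8,14)=2, clip(8,-8,14)=8, clip(3,-8,14)=3, clip(4,-8,14)=4, clip(0,-8,14)=0 -> [0, 2, 8, 3, 4, 0]
Stage 2 (CLIP -7 4): clip(0,-7,4)=0, clip(2,-7,4)=2, clip(8,-7,4)=4, clip(3,-7,4)=3, clip(4,-7,4)=4, clip(0,-7,4)=0 -> [0, 2, 4, 3, 4, 0]
Stage 3 (OFFSET 1): 0+1=1, 2+1=3, 4+1=5, 3+1=4, 4+1=5, 0+1=1 -> [1, 3, 5, 4, 5, 1]
Stage 4 (AMPLIFY 2): 1*2=2, 3*2=6, 5*2=10, 4*2=8, 5*2=10, 1*2=2 -> [2, 6, 10, 8, 10, 2]
Stage 5 (DELAY): [0, 2, 6, 10, 8, 10] = [0, 2, 6, 10, 8, 10] -> [0, 2, 6, 10, 8, 10]
Stage 6 (OFFSET -4): 0+-4=-4, 2+-4=-2, 6+-4=2, 10+-4=6, 8+-4=4, 10+-4=6 -> [-4, -2, 2, 6, 4, 6]
Output sum: 12

Answer: 12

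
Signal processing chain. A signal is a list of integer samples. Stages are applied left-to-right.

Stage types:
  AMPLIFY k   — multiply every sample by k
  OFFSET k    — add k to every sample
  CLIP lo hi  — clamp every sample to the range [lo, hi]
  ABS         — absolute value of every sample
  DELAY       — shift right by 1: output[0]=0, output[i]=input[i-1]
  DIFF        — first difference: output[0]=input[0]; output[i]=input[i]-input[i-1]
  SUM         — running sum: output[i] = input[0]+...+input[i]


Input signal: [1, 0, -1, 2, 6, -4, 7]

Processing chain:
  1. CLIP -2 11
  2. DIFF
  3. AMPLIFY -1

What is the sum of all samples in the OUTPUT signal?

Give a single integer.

Input: [1, 0, -1, 2, 6, -4, 7]
Stage 1 (CLIP -2 11): clip(1,-2,11)=1, clip(0,-2,11)=0, clip(-1,-2,11)=-1, clip(2,-2,11)=2, clip(6,-2,11)=6, clip(-4,-2,11)=-2, clip(7,-2,11)=7 -> [1, 0, -1, 2, 6, -2, 7]
Stage 2 (DIFF): s[0]=1, 0-1=-1, -1-0=-1, 2--1=3, 6-2=4, -2-6=-8, 7--2=9 -> [1, -1, -1, 3, 4, -8, 9]
Stage 3 (AMPLIFY -1): 1*-1=-1, -1*-1=1, -1*-1=1, 3*-1=-3, 4*-1=-4, -8*-1=8, 9*-1=-9 -> [-1, 1, 1, -3, -4, 8, -9]
Output sum: -7

Answer: -7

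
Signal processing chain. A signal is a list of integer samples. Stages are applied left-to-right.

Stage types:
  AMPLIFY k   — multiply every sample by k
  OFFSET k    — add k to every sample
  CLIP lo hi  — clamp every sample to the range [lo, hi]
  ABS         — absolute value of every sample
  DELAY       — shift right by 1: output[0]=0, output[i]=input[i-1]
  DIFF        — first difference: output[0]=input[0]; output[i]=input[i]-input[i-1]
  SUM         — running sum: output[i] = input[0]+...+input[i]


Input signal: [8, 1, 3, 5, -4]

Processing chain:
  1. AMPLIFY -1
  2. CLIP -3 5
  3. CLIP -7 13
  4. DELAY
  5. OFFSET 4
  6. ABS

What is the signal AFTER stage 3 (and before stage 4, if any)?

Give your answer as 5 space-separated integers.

Answer: -3 -1 -3 -3 4

Derivation:
Input: [8, 1, 3, 5, -4]
Stage 1 (AMPLIFY -1): 8*-1=-8, 1*-1=-1, 3*-1=-3, 5*-1=-5, -4*-1=4 -> [-8, -1, -3, -5, 4]
Stage 2 (CLIP -3 5): clip(-8,-3,5)=-3, clip(-1,-3,5)=-1, clip(-3,-3,5)=-3, clip(-5,-3,5)=-3, clip(4,-3,5)=4 -> [-3, -1, -3, -3, 4]
Stage 3 (CLIP -7 13): clip(-3,-7,13)=-3, clip(-1,-7,13)=-1, clip(-3,-7,13)=-3, clip(-3,-7,13)=-3, clip(4,-7,13)=4 -> [-3, -1, -3, -3, 4]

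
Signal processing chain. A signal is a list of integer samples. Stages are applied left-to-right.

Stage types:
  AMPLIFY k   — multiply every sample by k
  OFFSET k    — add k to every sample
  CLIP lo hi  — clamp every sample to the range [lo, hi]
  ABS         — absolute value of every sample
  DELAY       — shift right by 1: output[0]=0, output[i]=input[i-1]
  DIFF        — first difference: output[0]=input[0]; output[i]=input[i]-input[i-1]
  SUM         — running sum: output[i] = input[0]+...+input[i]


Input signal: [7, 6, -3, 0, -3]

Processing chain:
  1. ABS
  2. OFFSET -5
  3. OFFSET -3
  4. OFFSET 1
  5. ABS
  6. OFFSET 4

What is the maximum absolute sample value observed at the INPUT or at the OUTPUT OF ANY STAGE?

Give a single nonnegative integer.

Answer: 11

Derivation:
Input: [7, 6, -3, 0, -3] (max |s|=7)
Stage 1 (ABS): |7|=7, |6|=6, |-3|=3, |0|=0, |-3|=3 -> [7, 6, 3, 0, 3] (max |s|=7)
Stage 2 (OFFSET -5): 7+-5=2, 6+-5=1, 3+-5=-2, 0+-5=-5, 3+-5=-2 -> [2, 1, -2, -5, -2] (max |s|=5)
Stage 3 (OFFSET -3): 2+-3=-1, 1+-3=-2, -2+-3=-5, -5+-3=-8, -2+-3=-5 -> [-1, -2, -5, -8, -5] (max |s|=8)
Stage 4 (OFFSET 1): -1+1=0, -2+1=-1, -5+1=-4, -8+1=-7, -5+1=-4 -> [0, -1, -4, -7, -4] (max |s|=7)
Stage 5 (ABS): |0|=0, |-1|=1, |-4|=4, |-7|=7, |-4|=4 -> [0, 1, 4, 7, 4] (max |s|=7)
Stage 6 (OFFSET 4): 0+4=4, 1+4=5, 4+4=8, 7+4=11, 4+4=8 -> [4, 5, 8, 11, 8] (max |s|=11)
Overall max amplitude: 11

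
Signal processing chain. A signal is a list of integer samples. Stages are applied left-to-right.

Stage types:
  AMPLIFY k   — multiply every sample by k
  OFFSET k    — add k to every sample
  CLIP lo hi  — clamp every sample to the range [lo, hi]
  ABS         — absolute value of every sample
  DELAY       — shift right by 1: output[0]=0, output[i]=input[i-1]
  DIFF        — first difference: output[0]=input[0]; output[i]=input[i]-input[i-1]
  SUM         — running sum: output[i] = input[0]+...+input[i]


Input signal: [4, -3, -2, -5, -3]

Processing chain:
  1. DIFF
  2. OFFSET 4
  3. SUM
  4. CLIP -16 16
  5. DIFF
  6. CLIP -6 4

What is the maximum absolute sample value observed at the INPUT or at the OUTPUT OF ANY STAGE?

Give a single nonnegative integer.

Input: [4, -3, -2, -5, -3] (max |s|=5)
Stage 1 (DIFF): s[0]=4, -3-4=-7, -2--3=1, -5--2=-3, -3--5=2 -> [4, -7, 1, -3, 2] (max |s|=7)
Stage 2 (OFFSET 4): 4+4=8, -7+4=-3, 1+4=5, -3+4=1, 2+4=6 -> [8, -3, 5, 1, 6] (max |s|=8)
Stage 3 (SUM): sum[0..0]=8, sum[0..1]=5, sum[0..2]=10, sum[0..3]=11, sum[0..4]=17 -> [8, 5, 10, 11, 17] (max |s|=17)
Stage 4 (CLIP -16 16): clip(8,-16,16)=8, clip(5,-16,16)=5, clip(10,-16,16)=10, clip(11,-16,16)=11, clip(17,-16,16)=16 -> [8, 5, 10, 11, 16] (max |s|=16)
Stage 5 (DIFF): s[0]=8, 5-8=-3, 10-5=5, 11-10=1, 16-11=5 -> [8, -3, 5, 1, 5] (max |s|=8)
Stage 6 (CLIP -6 4): clip(8,-6,4)=4, clip(-3,-6,4)=-3, clip(5,-6,4)=4, clip(1,-6,4)=1, clip(5,-6,4)=4 -> [4, -3, 4, 1, 4] (max |s|=4)
Overall max amplitude: 17

Answer: 17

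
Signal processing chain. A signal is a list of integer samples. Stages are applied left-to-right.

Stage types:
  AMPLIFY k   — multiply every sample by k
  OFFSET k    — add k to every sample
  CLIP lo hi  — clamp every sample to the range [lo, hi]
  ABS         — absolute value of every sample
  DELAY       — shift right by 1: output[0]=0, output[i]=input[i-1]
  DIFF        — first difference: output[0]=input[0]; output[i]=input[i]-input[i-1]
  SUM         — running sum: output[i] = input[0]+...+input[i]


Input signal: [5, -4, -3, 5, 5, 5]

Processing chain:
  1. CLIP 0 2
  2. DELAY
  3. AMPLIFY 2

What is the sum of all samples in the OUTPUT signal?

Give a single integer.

Answer: 12

Derivation:
Input: [5, -4, -3, 5, 5, 5]
Stage 1 (CLIP 0 2): clip(5,0,2)=2, clip(-4,0,2)=0, clip(-3,0,2)=0, clip(5,0,2)=2, clip(5,0,2)=2, clip(5,0,2)=2 -> [2, 0, 0, 2, 2, 2]
Stage 2 (DELAY): [0, 2, 0, 0, 2, 2] = [0, 2, 0, 0, 2, 2] -> [0, 2, 0, 0, 2, 2]
Stage 3 (AMPLIFY 2): 0*2=0, 2*2=4, 0*2=0, 0*2=0, 2*2=4, 2*2=4 -> [0, 4, 0, 0, 4, 4]
Output sum: 12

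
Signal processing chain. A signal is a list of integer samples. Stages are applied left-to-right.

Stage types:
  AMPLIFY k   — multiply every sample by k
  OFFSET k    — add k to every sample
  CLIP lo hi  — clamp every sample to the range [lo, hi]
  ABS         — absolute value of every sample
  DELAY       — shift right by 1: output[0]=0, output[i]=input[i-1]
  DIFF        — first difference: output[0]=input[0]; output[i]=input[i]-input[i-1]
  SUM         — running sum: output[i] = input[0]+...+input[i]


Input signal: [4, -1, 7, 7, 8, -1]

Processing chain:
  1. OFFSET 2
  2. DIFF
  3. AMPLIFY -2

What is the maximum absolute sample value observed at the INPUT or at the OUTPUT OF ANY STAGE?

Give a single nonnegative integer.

Input: [4, -1, 7, 7, 8, -1] (max |s|=8)
Stage 1 (OFFSET 2): 4+2=6, -1+2=1, 7+2=9, 7+2=9, 8+2=10, -1+2=1 -> [6, 1, 9, 9, 10, 1] (max |s|=10)
Stage 2 (DIFF): s[0]=6, 1-6=-5, 9-1=8, 9-9=0, 10-9=1, 1-10=-9 -> [6, -5, 8, 0, 1, -9] (max |s|=9)
Stage 3 (AMPLIFY -2): 6*-2=-12, -5*-2=10, 8*-2=-16, 0*-2=0, 1*-2=-2, -9*-2=18 -> [-12, 10, -16, 0, -2, 18] (max |s|=18)
Overall max amplitude: 18

Answer: 18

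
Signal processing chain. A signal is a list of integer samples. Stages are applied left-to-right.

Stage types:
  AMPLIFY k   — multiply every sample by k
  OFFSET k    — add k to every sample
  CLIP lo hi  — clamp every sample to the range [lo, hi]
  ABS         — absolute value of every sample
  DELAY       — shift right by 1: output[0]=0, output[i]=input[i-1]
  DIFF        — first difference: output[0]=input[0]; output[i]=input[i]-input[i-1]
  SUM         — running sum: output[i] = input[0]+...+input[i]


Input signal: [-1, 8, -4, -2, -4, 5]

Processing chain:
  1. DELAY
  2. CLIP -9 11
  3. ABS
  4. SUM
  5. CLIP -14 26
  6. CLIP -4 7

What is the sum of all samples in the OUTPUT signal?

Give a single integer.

Answer: 29

Derivation:
Input: [-1, 8, -4, -2, -4, 5]
Stage 1 (DELAY): [0, -1, 8, -4, -2, -4] = [0, -1, 8, -4, -2, -4] -> [0, -1, 8, -4, -2, -4]
Stage 2 (CLIP -9 11): clip(0,-9,11)=0, clip(-1,-9,11)=-1, clip(8,-9,11)=8, clip(-4,-9,11)=-4, clip(-2,-9,11)=-2, clip(-4,-9,11)=-4 -> [0, -1, 8, -4, -2, -4]
Stage 3 (ABS): |0|=0, |-1|=1, |8|=8, |-4|=4, |-2|=2, |-4|=4 -> [0, 1, 8, 4, 2, 4]
Stage 4 (SUM): sum[0..0]=0, sum[0..1]=1, sum[0..2]=9, sum[0..3]=13, sum[0..4]=15, sum[0..5]=19 -> [0, 1, 9, 13, 15, 19]
Stage 5 (CLIP -14 26): clip(0,-14,26)=0, clip(1,-14,26)=1, clip(9,-14,26)=9, clip(13,-14,26)=13, clip(15,-14,26)=15, clip(19,-14,26)=19 -> [0, 1, 9, 13, 15, 19]
Stage 6 (CLIP -4 7): clip(0,-4,7)=0, clip(1,-4,7)=1, clip(9,-4,7)=7, clip(13,-4,7)=7, clip(15,-4,7)=7, clip(19,-4,7)=7 -> [0, 1, 7, 7, 7, 7]
Output sum: 29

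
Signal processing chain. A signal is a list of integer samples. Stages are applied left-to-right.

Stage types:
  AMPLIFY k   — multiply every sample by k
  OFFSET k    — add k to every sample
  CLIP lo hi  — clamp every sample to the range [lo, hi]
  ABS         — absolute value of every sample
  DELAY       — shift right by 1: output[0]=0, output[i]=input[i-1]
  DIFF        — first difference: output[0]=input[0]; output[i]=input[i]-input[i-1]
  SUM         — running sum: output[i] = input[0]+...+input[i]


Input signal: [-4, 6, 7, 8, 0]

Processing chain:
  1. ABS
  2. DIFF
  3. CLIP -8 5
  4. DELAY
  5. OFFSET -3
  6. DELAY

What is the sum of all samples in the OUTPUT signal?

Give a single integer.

Answer: -5

Derivation:
Input: [-4, 6, 7, 8, 0]
Stage 1 (ABS): |-4|=4, |6|=6, |7|=7, |8|=8, |0|=0 -> [4, 6, 7, 8, 0]
Stage 2 (DIFF): s[0]=4, 6-4=2, 7-6=1, 8-7=1, 0-8=-8 -> [4, 2, 1, 1, -8]
Stage 3 (CLIP -8 5): clip(4,-8,5)=4, clip(2,-8,5)=2, clip(1,-8,5)=1, clip(1,-8,5)=1, clip(-8,-8,5)=-8 -> [4, 2, 1, 1, -8]
Stage 4 (DELAY): [0, 4, 2, 1, 1] = [0, 4, 2, 1, 1] -> [0, 4, 2, 1, 1]
Stage 5 (OFFSET -3): 0+-3=-3, 4+-3=1, 2+-3=-1, 1+-3=-2, 1+-3=-2 -> [-3, 1, -1, -2, -2]
Stage 6 (DELAY): [0, -3, 1, -1, -2] = [0, -3, 1, -1, -2] -> [0, -3, 1, -1, -2]
Output sum: -5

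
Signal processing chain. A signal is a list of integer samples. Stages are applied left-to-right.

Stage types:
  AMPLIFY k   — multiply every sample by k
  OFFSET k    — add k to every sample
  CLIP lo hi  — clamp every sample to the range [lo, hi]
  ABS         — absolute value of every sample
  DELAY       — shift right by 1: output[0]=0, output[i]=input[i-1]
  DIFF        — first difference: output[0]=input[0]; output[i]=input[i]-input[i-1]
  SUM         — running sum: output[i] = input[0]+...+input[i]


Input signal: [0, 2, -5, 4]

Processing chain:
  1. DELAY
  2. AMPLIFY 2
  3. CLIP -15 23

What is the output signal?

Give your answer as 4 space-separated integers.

Input: [0, 2, -5, 4]
Stage 1 (DELAY): [0, 0, 2, -5] = [0, 0, 2, -5] -> [0, 0, 2, -5]
Stage 2 (AMPLIFY 2): 0*2=0, 0*2=0, 2*2=4, -5*2=-10 -> [0, 0, 4, -10]
Stage 3 (CLIP -15 23): clip(0,-15,23)=0, clip(0,-15,23)=0, clip(4,-15,23)=4, clip(-10,-15,23)=-10 -> [0, 0, 4, -10]

Answer: 0 0 4 -10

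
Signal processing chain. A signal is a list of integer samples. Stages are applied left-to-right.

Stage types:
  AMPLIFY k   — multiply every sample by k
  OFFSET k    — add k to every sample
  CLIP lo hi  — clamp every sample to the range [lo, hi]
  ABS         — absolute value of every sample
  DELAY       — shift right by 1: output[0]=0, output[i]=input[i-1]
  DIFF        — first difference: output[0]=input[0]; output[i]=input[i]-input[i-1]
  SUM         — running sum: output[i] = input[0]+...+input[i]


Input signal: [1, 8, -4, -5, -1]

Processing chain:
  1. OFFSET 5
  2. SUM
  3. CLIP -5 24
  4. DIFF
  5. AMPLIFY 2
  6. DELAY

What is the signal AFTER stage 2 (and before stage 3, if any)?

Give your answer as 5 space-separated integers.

Answer: 6 19 20 20 24

Derivation:
Input: [1, 8, -4, -5, -1]
Stage 1 (OFFSET 5): 1+5=6, 8+5=13, -4+5=1, -5+5=0, -1+5=4 -> [6, 13, 1, 0, 4]
Stage 2 (SUM): sum[0..0]=6, sum[0..1]=19, sum[0..2]=20, sum[0..3]=20, sum[0..4]=24 -> [6, 19, 20, 20, 24]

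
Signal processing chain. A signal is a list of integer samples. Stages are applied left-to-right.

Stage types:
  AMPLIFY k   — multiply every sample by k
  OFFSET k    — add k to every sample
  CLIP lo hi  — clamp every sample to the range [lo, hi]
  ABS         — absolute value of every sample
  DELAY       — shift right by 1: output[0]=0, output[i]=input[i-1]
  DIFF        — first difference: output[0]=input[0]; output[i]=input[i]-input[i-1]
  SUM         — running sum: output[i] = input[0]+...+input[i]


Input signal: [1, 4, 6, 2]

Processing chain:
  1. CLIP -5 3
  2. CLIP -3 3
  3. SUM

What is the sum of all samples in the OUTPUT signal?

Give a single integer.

Answer: 21

Derivation:
Input: [1, 4, 6, 2]
Stage 1 (CLIP -5 3): clip(1,-5,3)=1, clip(4,-5,3)=3, clip(6,-5,3)=3, clip(2,-5,3)=2 -> [1, 3, 3, 2]
Stage 2 (CLIP -3 3): clip(1,-3,3)=1, clip(3,-3,3)=3, clip(3,-3,3)=3, clip(2,-3,3)=2 -> [1, 3, 3, 2]
Stage 3 (SUM): sum[0..0]=1, sum[0..1]=4, sum[0..2]=7, sum[0..3]=9 -> [1, 4, 7, 9]
Output sum: 21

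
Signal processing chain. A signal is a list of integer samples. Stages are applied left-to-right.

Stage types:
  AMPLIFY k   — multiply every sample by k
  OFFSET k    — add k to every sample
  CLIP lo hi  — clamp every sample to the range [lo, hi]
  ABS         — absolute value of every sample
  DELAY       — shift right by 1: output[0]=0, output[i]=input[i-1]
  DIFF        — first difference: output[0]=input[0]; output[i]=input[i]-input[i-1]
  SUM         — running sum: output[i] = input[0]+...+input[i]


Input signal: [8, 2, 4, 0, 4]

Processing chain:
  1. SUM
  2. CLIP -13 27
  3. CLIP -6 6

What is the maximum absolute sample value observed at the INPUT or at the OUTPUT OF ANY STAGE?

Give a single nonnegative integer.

Input: [8, 2, 4, 0, 4] (max |s|=8)
Stage 1 (SUM): sum[0..0]=8, sum[0..1]=10, sum[0..2]=14, sum[0..3]=14, sum[0..4]=18 -> [8, 10, 14, 14, 18] (max |s|=18)
Stage 2 (CLIP -13 27): clip(8,-13,27)=8, clip(10,-13,27)=10, clip(14,-13,27)=14, clip(14,-13,27)=14, clip(18,-13,27)=18 -> [8, 10, 14, 14, 18] (max |s|=18)
Stage 3 (CLIP -6 6): clip(8,-6,6)=6, clip(10,-6,6)=6, clip(14,-6,6)=6, clip(14,-6,6)=6, clip(18,-6,6)=6 -> [6, 6, 6, 6, 6] (max |s|=6)
Overall max amplitude: 18

Answer: 18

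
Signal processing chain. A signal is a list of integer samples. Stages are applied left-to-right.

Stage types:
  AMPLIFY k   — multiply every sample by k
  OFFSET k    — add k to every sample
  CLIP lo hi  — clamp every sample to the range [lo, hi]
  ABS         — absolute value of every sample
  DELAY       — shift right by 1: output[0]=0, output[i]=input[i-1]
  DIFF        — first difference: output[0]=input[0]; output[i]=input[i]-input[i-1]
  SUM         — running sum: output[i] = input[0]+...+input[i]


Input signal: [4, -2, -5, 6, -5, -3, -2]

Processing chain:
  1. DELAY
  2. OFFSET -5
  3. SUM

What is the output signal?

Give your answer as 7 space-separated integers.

Answer: -5 -6 -13 -23 -22 -32 -40

Derivation:
Input: [4, -2, -5, 6, -5, -3, -2]
Stage 1 (DELAY): [0, 4, -2, -5, 6, -5, -3] = [0, 4, -2, -5, 6, -5, -3] -> [0, 4, -2, -5, 6, -5, -3]
Stage 2 (OFFSET -5): 0+-5=-5, 4+-5=-1, -2+-5=-7, -5+-5=-10, 6+-5=1, -5+-5=-10, -3+-5=-8 -> [-5, -1, -7, -10, 1, -10, -8]
Stage 3 (SUM): sum[0..0]=-5, sum[0..1]=-6, sum[0..2]=-13, sum[0..3]=-23, sum[0..4]=-22, sum[0..5]=-32, sum[0..6]=-40 -> [-5, -6, -13, -23, -22, -32, -40]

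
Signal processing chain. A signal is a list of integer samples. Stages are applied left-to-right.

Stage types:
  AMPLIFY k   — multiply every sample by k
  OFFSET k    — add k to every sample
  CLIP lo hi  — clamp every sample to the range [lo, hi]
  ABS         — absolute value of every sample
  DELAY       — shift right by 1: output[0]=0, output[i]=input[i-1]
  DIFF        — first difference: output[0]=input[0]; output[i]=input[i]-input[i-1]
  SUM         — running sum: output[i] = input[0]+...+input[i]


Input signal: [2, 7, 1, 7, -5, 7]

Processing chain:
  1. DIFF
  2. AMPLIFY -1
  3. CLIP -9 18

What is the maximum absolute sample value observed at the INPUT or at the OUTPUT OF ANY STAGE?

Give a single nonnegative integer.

Input: [2, 7, 1, 7, -5, 7] (max |s|=7)
Stage 1 (DIFF): s[0]=2, 7-2=5, 1-7=-6, 7-1=6, -5-7=-12, 7--5=12 -> [2, 5, -6, 6, -12, 12] (max |s|=12)
Stage 2 (AMPLIFY -1): 2*-1=-2, 5*-1=-5, -6*-1=6, 6*-1=-6, -12*-1=12, 12*-1=-12 -> [-2, -5, 6, -6, 12, -12] (max |s|=12)
Stage 3 (CLIP -9 18): clip(-2,-9,18)=-2, clip(-5,-9,18)=-5, clip(6,-9,18)=6, clip(-6,-9,18)=-6, clip(12,-9,18)=12, clip(-12,-9,18)=-9 -> [-2, -5, 6, -6, 12, -9] (max |s|=12)
Overall max amplitude: 12

Answer: 12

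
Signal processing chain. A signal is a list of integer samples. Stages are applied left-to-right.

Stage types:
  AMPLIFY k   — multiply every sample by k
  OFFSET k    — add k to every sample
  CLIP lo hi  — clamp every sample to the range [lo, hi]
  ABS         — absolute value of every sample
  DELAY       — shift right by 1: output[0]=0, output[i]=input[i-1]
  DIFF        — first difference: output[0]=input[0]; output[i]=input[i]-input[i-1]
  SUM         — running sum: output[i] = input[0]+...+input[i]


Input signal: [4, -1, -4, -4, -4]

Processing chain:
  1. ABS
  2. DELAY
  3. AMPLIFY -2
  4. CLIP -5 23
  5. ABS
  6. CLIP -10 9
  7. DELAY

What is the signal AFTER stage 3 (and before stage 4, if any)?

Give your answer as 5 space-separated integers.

Input: [4, -1, -4, -4, -4]
Stage 1 (ABS): |4|=4, |-1|=1, |-4|=4, |-4|=4, |-4|=4 -> [4, 1, 4, 4, 4]
Stage 2 (DELAY): [0, 4, 1, 4, 4] = [0, 4, 1, 4, 4] -> [0, 4, 1, 4, 4]
Stage 3 (AMPLIFY -2): 0*-2=0, 4*-2=-8, 1*-2=-2, 4*-2=-8, 4*-2=-8 -> [0, -8, -2, -8, -8]

Answer: 0 -8 -2 -8 -8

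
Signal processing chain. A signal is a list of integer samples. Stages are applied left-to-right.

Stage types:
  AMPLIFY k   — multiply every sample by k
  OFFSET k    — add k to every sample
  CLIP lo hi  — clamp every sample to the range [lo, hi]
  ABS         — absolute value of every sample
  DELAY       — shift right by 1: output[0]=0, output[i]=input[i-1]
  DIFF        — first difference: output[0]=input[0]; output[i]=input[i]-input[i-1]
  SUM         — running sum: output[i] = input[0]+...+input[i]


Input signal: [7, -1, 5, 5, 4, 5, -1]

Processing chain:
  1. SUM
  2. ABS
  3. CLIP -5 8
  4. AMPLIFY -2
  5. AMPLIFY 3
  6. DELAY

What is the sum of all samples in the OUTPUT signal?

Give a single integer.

Answer: -270

Derivation:
Input: [7, -1, 5, 5, 4, 5, -1]
Stage 1 (SUM): sum[0..0]=7, sum[0..1]=6, sum[0..2]=11, sum[0..3]=16, sum[0..4]=20, sum[0..5]=25, sum[0..6]=24 -> [7, 6, 11, 16, 20, 25, 24]
Stage 2 (ABS): |7|=7, |6|=6, |11|=11, |16|=16, |20|=20, |25|=25, |24|=24 -> [7, 6, 11, 16, 20, 25, 24]
Stage 3 (CLIP -5 8): clip(7,-5,8)=7, clip(6,-5,8)=6, clip(11,-5,8)=8, clip(16,-5,8)=8, clip(20,-5,8)=8, clip(25,-5,8)=8, clip(24,-5,8)=8 -> [7, 6, 8, 8, 8, 8, 8]
Stage 4 (AMPLIFY -2): 7*-2=-14, 6*-2=-12, 8*-2=-16, 8*-2=-16, 8*-2=-16, 8*-2=-16, 8*-2=-16 -> [-14, -12, -16, -16, -16, -16, -16]
Stage 5 (AMPLIFY 3): -14*3=-42, -12*3=-36, -16*3=-48, -16*3=-48, -16*3=-48, -16*3=-48, -16*3=-48 -> [-42, -36, -48, -48, -48, -48, -48]
Stage 6 (DELAY): [0, -42, -36, -48, -48, -48, -48] = [0, -42, -36, -48, -48, -48, -48] -> [0, -42, -36, -48, -48, -48, -48]
Output sum: -270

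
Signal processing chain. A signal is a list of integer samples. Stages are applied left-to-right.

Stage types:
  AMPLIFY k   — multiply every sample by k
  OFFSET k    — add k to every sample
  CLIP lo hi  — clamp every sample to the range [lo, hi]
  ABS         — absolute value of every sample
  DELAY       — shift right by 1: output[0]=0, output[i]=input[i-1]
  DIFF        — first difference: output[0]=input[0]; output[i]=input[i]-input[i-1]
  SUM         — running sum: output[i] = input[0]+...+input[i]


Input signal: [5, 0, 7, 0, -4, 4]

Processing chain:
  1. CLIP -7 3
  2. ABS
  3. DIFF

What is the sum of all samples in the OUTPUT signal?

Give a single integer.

Answer: 3

Derivation:
Input: [5, 0, 7, 0, -4, 4]
Stage 1 (CLIP -7 3): clip(5,-7,3)=3, clip(0,-7,3)=0, clip(7,-7,3)=3, clip(0,-7,3)=0, clip(-4,-7,3)=-4, clip(4,-7,3)=3 -> [3, 0, 3, 0, -4, 3]
Stage 2 (ABS): |3|=3, |0|=0, |3|=3, |0|=0, |-4|=4, |3|=3 -> [3, 0, 3, 0, 4, 3]
Stage 3 (DIFF): s[0]=3, 0-3=-3, 3-0=3, 0-3=-3, 4-0=4, 3-4=-1 -> [3, -3, 3, -3, 4, -1]
Output sum: 3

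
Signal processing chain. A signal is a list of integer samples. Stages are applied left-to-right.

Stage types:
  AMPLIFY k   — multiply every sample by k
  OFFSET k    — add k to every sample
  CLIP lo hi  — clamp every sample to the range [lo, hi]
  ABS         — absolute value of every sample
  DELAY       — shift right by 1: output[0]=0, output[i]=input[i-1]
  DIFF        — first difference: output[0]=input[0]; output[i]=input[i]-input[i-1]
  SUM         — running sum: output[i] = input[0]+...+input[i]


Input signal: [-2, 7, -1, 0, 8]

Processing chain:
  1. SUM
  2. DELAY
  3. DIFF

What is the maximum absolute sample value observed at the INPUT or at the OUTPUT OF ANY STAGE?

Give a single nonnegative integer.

Answer: 12

Derivation:
Input: [-2, 7, -1, 0, 8] (max |s|=8)
Stage 1 (SUM): sum[0..0]=-2, sum[0..1]=5, sum[0..2]=4, sum[0..3]=4, sum[0..4]=12 -> [-2, 5, 4, 4, 12] (max |s|=12)
Stage 2 (DELAY): [0, -2, 5, 4, 4] = [0, -2, 5, 4, 4] -> [0, -2, 5, 4, 4] (max |s|=5)
Stage 3 (DIFF): s[0]=0, -2-0=-2, 5--2=7, 4-5=-1, 4-4=0 -> [0, -2, 7, -1, 0] (max |s|=7)
Overall max amplitude: 12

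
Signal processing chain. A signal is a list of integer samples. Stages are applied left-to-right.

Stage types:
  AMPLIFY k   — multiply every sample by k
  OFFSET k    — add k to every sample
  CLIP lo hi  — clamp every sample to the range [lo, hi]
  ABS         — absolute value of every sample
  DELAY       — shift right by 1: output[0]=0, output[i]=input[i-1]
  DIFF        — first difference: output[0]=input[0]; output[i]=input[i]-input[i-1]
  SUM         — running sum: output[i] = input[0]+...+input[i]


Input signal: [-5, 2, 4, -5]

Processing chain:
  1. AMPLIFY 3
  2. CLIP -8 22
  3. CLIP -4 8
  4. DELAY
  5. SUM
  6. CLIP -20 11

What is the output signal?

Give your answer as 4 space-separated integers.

Answer: 0 -4 2 10

Derivation:
Input: [-5, 2, 4, -5]
Stage 1 (AMPLIFY 3): -5*3=-15, 2*3=6, 4*3=12, -5*3=-15 -> [-15, 6, 12, -15]
Stage 2 (CLIP -8 22): clip(-15,-8,22)=-8, clip(6,-8,22)=6, clip(12,-8,22)=12, clip(-15,-8,22)=-8 -> [-8, 6, 12, -8]
Stage 3 (CLIP -4 8): clip(-8,-4,8)=-4, clip(6,-4,8)=6, clip(12,-4,8)=8, clip(-8,-4,8)=-4 -> [-4, 6, 8, -4]
Stage 4 (DELAY): [0, -4, 6, 8] = [0, -4, 6, 8] -> [0, -4, 6, 8]
Stage 5 (SUM): sum[0..0]=0, sum[0..1]=-4, sum[0..2]=2, sum[0..3]=10 -> [0, -4, 2, 10]
Stage 6 (CLIP -20 11): clip(0,-20,11)=0, clip(-4,-20,11)=-4, clip(2,-20,11)=2, clip(10,-20,11)=10 -> [0, -4, 2, 10]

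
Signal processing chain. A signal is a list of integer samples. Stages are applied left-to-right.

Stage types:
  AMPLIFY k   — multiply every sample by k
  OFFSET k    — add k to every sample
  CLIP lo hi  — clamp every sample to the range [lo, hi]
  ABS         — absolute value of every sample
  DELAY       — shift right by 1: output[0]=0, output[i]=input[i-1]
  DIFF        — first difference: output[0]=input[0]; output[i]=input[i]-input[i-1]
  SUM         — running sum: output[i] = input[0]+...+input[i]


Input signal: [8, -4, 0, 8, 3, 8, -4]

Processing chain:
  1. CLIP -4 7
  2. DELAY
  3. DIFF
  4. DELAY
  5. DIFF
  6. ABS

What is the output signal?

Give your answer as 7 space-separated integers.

Input: [8, -4, 0, 8, 3, 8, -4]
Stage 1 (CLIP -4 7): clip(8,-4,7)=7, clip(-4,-4,7)=-4, clip(0,-4,7)=0, clip(8,-4,7)=7, clip(3,-4,7)=3, clip(8,-4,7)=7, clip(-4,-4,7)=-4 -> [7, -4, 0, 7, 3, 7, -4]
Stage 2 (DELAY): [0, 7, -4, 0, 7, 3, 7] = [0, 7, -4, 0, 7, 3, 7] -> [0, 7, -4, 0, 7, 3, 7]
Stage 3 (DIFF): s[0]=0, 7-0=7, -4-7=-11, 0--4=4, 7-0=7, 3-7=-4, 7-3=4 -> [0, 7, -11, 4, 7, -4, 4]
Stage 4 (DELAY): [0, 0, 7, -11, 4, 7, -4] = [0, 0, 7, -11, 4, 7, -4] -> [0, 0, 7, -11, 4, 7, -4]
Stage 5 (DIFF): s[0]=0, 0-0=0, 7-0=7, -11-7=-18, 4--11=15, 7-4=3, -4-7=-11 -> [0, 0, 7, -18, 15, 3, -11]
Stage 6 (ABS): |0|=0, |0|=0, |7|=7, |-18|=18, |15|=15, |3|=3, |-11|=11 -> [0, 0, 7, 18, 15, 3, 11]

Answer: 0 0 7 18 15 3 11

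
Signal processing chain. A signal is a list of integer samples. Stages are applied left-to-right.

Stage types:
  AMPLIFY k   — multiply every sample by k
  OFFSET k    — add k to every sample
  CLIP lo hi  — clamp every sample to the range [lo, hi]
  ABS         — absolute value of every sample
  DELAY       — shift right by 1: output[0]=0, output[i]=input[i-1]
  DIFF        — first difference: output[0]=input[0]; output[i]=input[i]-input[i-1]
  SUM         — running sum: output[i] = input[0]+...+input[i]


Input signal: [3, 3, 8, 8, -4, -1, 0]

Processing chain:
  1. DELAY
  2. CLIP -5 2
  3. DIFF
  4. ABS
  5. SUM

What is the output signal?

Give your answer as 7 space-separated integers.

Input: [3, 3, 8, 8, -4, -1, 0]
Stage 1 (DELAY): [0, 3, 3, 8, 8, -4, -1] = [0, 3, 3, 8, 8, -4, -1] -> [0, 3, 3, 8, 8, -4, -1]
Stage 2 (CLIP -5 2): clip(0,-5,2)=0, clip(3,-5,2)=2, clip(3,-5,2)=2, clip(8,-5,2)=2, clip(8,-5,2)=2, clip(-4,-5,2)=-4, clip(-1,-5,2)=-1 -> [0, 2, 2, 2, 2, -4, -1]
Stage 3 (DIFF): s[0]=0, 2-0=2, 2-2=0, 2-2=0, 2-2=0, -4-2=-6, -1--4=3 -> [0, 2, 0, 0, 0, -6, 3]
Stage 4 (ABS): |0|=0, |2|=2, |0|=0, |0|=0, |0|=0, |-6|=6, |3|=3 -> [0, 2, 0, 0, 0, 6, 3]
Stage 5 (SUM): sum[0..0]=0, sum[0..1]=2, sum[0..2]=2, sum[0..3]=2, sum[0..4]=2, sum[0..5]=8, sum[0..6]=11 -> [0, 2, 2, 2, 2, 8, 11]

Answer: 0 2 2 2 2 8 11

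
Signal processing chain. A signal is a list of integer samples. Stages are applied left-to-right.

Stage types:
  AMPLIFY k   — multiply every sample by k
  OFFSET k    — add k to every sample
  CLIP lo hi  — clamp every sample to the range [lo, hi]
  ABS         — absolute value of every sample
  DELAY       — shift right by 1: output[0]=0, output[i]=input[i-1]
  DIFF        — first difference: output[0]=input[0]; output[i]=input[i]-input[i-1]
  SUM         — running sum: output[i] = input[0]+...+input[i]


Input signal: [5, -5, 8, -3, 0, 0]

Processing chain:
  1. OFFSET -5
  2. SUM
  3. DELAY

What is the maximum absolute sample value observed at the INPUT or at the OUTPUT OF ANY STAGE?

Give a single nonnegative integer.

Input: [5, -5, 8, -3, 0, 0] (max |s|=8)
Stage 1 (OFFSET -5): 5+-5=0, -5+-5=-10, 8+-5=3, -3+-5=-8, 0+-5=-5, 0+-5=-5 -> [0, -10, 3, -8, -5, -5] (max |s|=10)
Stage 2 (SUM): sum[0..0]=0, sum[0..1]=-10, sum[0..2]=-7, sum[0..3]=-15, sum[0..4]=-20, sum[0..5]=-25 -> [0, -10, -7, -15, -20, -25] (max |s|=25)
Stage 3 (DELAY): [0, 0, -10, -7, -15, -20] = [0, 0, -10, -7, -15, -20] -> [0, 0, -10, -7, -15, -20] (max |s|=20)
Overall max amplitude: 25

Answer: 25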